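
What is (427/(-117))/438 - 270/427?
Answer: -14018749/21882042 ≈ -0.64065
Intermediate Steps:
(427/(-117))/438 - 270/427 = (427*(-1/117))*(1/438) - 270*1/427 = -427/117*1/438 - 270/427 = -427/51246 - 270/427 = -14018749/21882042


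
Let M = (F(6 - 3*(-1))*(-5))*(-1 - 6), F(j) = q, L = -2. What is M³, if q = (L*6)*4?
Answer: -4741632000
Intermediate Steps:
q = -48 (q = -2*6*4 = -12*4 = -48)
F(j) = -48
M = -1680 (M = (-48*(-5))*(-1 - 6) = 240*(-7) = -1680)
M³ = (-1680)³ = -4741632000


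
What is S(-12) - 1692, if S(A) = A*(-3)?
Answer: -1656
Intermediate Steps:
S(A) = -3*A
S(-12) - 1692 = -3*(-12) - 1692 = 36 - 1692 = -1656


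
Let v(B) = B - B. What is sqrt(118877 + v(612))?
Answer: sqrt(118877) ≈ 344.79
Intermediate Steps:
v(B) = 0
sqrt(118877 + v(612)) = sqrt(118877 + 0) = sqrt(118877)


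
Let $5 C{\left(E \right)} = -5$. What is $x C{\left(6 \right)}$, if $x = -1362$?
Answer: $1362$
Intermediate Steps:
$C{\left(E \right)} = -1$ ($C{\left(E \right)} = \frac{1}{5} \left(-5\right) = -1$)
$x C{\left(6 \right)} = \left(-1362\right) \left(-1\right) = 1362$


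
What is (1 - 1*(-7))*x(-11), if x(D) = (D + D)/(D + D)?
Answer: 8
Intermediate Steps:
x(D) = 1 (x(D) = (2*D)/((2*D)) = (2*D)*(1/(2*D)) = 1)
(1 - 1*(-7))*x(-11) = (1 - 1*(-7))*1 = (1 + 7)*1 = 8*1 = 8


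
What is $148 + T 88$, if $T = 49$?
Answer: $4460$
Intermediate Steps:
$148 + T 88 = 148 + 49 \cdot 88 = 148 + 4312 = 4460$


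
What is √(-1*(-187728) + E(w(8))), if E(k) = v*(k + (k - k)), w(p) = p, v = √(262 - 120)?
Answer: 2*√(46932 + 2*√142) ≈ 433.39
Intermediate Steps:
v = √142 ≈ 11.916
E(k) = k*√142 (E(k) = √142*(k + (k - k)) = √142*(k + 0) = √142*k = k*√142)
√(-1*(-187728) + E(w(8))) = √(-1*(-187728) + 8*√142) = √(187728 + 8*√142)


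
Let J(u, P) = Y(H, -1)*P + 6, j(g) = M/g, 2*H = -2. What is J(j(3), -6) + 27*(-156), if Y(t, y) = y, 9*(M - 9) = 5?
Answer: -4200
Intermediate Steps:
M = 86/9 (M = 9 + (⅑)*5 = 9 + 5/9 = 86/9 ≈ 9.5556)
H = -1 (H = (½)*(-2) = -1)
j(g) = 86/(9*g)
J(u, P) = 6 - P (J(u, P) = -P + 6 = 6 - P)
J(j(3), -6) + 27*(-156) = (6 - 1*(-6)) + 27*(-156) = (6 + 6) - 4212 = 12 - 4212 = -4200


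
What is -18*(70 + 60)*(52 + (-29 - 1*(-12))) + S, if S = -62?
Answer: -81962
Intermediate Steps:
-18*(70 + 60)*(52 + (-29 - 1*(-12))) + S = -18*(70 + 60)*(52 + (-29 - 1*(-12))) - 62 = -2340*(52 + (-29 + 12)) - 62 = -2340*(52 - 17) - 62 = -2340*35 - 62 = -18*4550 - 62 = -81900 - 62 = -81962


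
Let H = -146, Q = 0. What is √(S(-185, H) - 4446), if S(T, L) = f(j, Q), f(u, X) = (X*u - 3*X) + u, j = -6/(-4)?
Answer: I*√17778/2 ≈ 66.667*I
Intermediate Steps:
j = 3/2 (j = -6*(-¼) = 3/2 ≈ 1.5000)
f(u, X) = u - 3*X + X*u (f(u, X) = (-3*X + X*u) + u = u - 3*X + X*u)
S(T, L) = 3/2 (S(T, L) = 3/2 - 3*0 + 0*(3/2) = 3/2 + 0 + 0 = 3/2)
√(S(-185, H) - 4446) = √(3/2 - 4446) = √(-8889/2) = I*√17778/2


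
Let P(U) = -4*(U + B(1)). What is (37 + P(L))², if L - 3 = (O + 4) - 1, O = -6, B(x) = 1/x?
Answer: 1089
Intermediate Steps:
L = 0 (L = 3 + ((-6 + 4) - 1) = 3 + (-2 - 1) = 3 - 3 = 0)
P(U) = -4 - 4*U (P(U) = -4*(U + 1/1) = -4*(U + 1) = -4*(1 + U) = -4 - 4*U)
(37 + P(L))² = (37 + (-4 - 4*0))² = (37 + (-4 + 0))² = (37 - 4)² = 33² = 1089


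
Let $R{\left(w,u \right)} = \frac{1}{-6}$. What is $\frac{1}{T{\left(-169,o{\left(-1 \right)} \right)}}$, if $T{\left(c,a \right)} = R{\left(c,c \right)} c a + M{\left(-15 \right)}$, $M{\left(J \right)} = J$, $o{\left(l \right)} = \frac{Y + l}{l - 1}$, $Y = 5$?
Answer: $- \frac{3}{214} \approx -0.014019$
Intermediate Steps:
$o{\left(l \right)} = \frac{5 + l}{-1 + l}$ ($o{\left(l \right)} = \frac{5 + l}{l - 1} = \frac{5 + l}{-1 + l}$)
$R{\left(w,u \right)} = - \frac{1}{6}$
$T{\left(c,a \right)} = -15 - \frac{a c}{6}$ ($T{\left(c,a \right)} = - \frac{c}{6} a - 15 = - \frac{a c}{6} - 15 = -15 - \frac{a c}{6}$)
$\frac{1}{T{\left(-169,o{\left(-1 \right)} \right)}} = \frac{1}{-15 - \frac{1}{6} \frac{5 - 1}{-1 - 1} \left(-169\right)} = \frac{1}{-15 - \frac{1}{6} \frac{1}{-2} \cdot 4 \left(-169\right)} = \frac{1}{-15 - \frac{1}{6} \left(\left(- \frac{1}{2}\right) 4\right) \left(-169\right)} = \frac{1}{-15 - \left(- \frac{1}{3}\right) \left(-169\right)} = \frac{1}{-15 - \frac{169}{3}} = \frac{1}{- \frac{214}{3}} = - \frac{3}{214}$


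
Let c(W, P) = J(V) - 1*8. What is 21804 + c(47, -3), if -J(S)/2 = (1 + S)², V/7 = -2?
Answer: 21458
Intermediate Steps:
V = -14 (V = 7*(-2) = -14)
J(S) = -2*(1 + S)²
c(W, P) = -346 (c(W, P) = -2*(1 - 14)² - 1*8 = -2*(-13)² - 8 = -2*169 - 8 = -338 - 8 = -346)
21804 + c(47, -3) = 21804 - 346 = 21458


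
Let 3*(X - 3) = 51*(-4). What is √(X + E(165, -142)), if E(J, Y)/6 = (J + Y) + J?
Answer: √1063 ≈ 32.604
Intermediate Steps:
E(J, Y) = 6*Y + 12*J (E(J, Y) = 6*((J + Y) + J) = 6*(Y + 2*J) = 6*Y + 12*J)
X = -65 (X = 3 + (51*(-4))/3 = 3 + (⅓)*(-204) = 3 - 68 = -65)
√(X + E(165, -142)) = √(-65 + (6*(-142) + 12*165)) = √(-65 + (-852 + 1980)) = √(-65 + 1128) = √1063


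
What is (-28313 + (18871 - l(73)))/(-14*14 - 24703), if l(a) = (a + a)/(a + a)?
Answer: 1349/3557 ≈ 0.37925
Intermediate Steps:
l(a) = 1 (l(a) = (2*a)/((2*a)) = (2*a)*(1/(2*a)) = 1)
(-28313 + (18871 - l(73)))/(-14*14 - 24703) = (-28313 + (18871 - 1*1))/(-14*14 - 24703) = (-28313 + (18871 - 1))/(-196 - 24703) = (-28313 + 18870)/(-24899) = -9443*(-1/24899) = 1349/3557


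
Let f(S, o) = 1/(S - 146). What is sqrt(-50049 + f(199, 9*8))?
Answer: 2*I*sqrt(35146897)/53 ≈ 223.72*I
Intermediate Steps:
f(S, o) = 1/(-146 + S)
sqrt(-50049 + f(199, 9*8)) = sqrt(-50049 + 1/(-146 + 199)) = sqrt(-50049 + 1/53) = sqrt(-2652596/53) = 2*I*sqrt(35146897)/53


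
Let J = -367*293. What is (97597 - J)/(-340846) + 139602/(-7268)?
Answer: -1115310309/56301562 ≈ -19.810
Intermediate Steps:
J = -107531
(97597 - J)/(-340846) + 139602/(-7268) = (97597 - 1*(-107531))/(-340846) + 139602/(-7268) = (97597 + 107531)*(-1/340846) + 139602*(-1/7268) = 205128*(-1/340846) - 69801/3634 = -9324/15493 - 69801/3634 = -1115310309/56301562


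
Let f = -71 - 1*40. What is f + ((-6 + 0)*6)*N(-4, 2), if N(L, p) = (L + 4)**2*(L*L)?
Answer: -111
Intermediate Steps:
f = -111 (f = -71 - 40 = -111)
N(L, p) = L**2*(4 + L)**2 (N(L, p) = (4 + L)**2*L**2 = L**2*(4 + L)**2)
f + ((-6 + 0)*6)*N(-4, 2) = -111 + ((-6 + 0)*6)*((-4)**2*(4 - 4)**2) = -111 + (-6*6)*(16*0**2) = -111 - 576*0 = -111 - 36*0 = -111 + 0 = -111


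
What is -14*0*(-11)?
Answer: 0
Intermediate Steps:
-14*0*(-11) = 0*(-11) = 0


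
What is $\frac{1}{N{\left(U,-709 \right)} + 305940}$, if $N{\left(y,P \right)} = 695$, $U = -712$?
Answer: $\frac{1}{306635} \approx 3.2612 \cdot 10^{-6}$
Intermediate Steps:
$\frac{1}{N{\left(U,-709 \right)} + 305940} = \frac{1}{695 + 305940} = \frac{1}{306635}$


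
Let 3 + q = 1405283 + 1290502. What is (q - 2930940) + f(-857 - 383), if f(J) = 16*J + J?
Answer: -256238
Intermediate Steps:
f(J) = 17*J
q = 2695782 (q = -3 + (1405283 + 1290502) = -3 + 2695785 = 2695782)
(q - 2930940) + f(-857 - 383) = (2695782 - 2930940) + 17*(-857 - 383) = -235158 + 17*(-1240) = -235158 - 21080 = -256238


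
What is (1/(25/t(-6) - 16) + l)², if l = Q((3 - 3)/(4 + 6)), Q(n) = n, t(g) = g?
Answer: 36/14641 ≈ 0.0024588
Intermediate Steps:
l = 0 (l = (3 - 3)/(4 + 6) = 0/10 = 0*(⅒) = 0)
(1/(25/t(-6) - 16) + l)² = (1/(25/(-6) - 16) + 0)² = (1/(25*(-⅙) - 16) + 0)² = (1/(-25/6 - 16) + 0)² = (1/(-121/6) + 0)² = (-6/121 + 0)² = (-6/121)² = 36/14641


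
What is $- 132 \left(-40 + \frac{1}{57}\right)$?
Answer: $\frac{100276}{19} \approx 5277.7$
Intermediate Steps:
$- 132 \left(-40 + \frac{1}{57}\right) = \left(-132\right) \left(- \frac{2279}{57}\right) = \frac{100276}{19}$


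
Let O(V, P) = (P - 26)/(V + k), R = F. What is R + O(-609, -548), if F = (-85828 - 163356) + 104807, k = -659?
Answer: -91534731/634 ≈ -1.4438e+5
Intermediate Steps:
F = -144377 (F = -249184 + 104807 = -144377)
R = -144377
O(V, P) = (-26 + P)/(-659 + V) (O(V, P) = (P - 26)/(V - 659) = (-26 + P)/(-659 + V))
R + O(-609, -548) = -144377 + (-26 - 548)/(-659 - 609) = -144377 - 574/(-1268) = -144377 - 1/1268*(-574) = -144377 + 287/634 = -91534731/634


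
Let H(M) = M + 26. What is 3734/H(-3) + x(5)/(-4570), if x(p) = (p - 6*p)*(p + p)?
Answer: 1707013/10511 ≈ 162.40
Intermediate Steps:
H(M) = 26 + M
x(p) = -10*p**2 (x(p) = (-5*p)*(2*p) = -10*p**2)
3734/H(-3) + x(5)/(-4570) = 3734/(26 - 3) - 10*5**2/(-4570) = 3734/23 - 10*25*(-1/4570) = 3734*(1/23) - 250*(-1/4570) = 3734/23 + 25/457 = 1707013/10511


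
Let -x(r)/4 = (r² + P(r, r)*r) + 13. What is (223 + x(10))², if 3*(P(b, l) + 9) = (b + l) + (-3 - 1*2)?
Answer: 4761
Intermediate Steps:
P(b, l) = -32/3 + b/3 + l/3 (P(b, l) = -9 + ((b + l) + (-3 - 1*2))/3 = -9 + ((b + l) + (-3 - 2))/3 = -9 + ((b + l) - 5)/3 = -9 + (-5 + b + l)/3 = -9 + (-5/3 + b/3 + l/3) = -32/3 + b/3 + l/3)
x(r) = -52 - 4*r² - 4*r*(-32/3 + 2*r/3) (x(r) = -4*((r² + (-32/3 + r/3 + r/3)*r) + 13) = -4*((r² + (-32/3 + 2*r/3)*r) + 13) = -4*((r² + r*(-32/3 + 2*r/3)) + 13) = -4*(13 + r² + r*(-32/3 + 2*r/3)) = -52 - 4*r² - 4*r*(-32/3 + 2*r/3))
(223 + x(10))² = (223 + (-52 - 20/3*10² + (128/3)*10))² = (223 + (-52 - 20/3*100 + 1280/3))² = (223 + (-52 - 2000/3 + 1280/3))² = (223 - 292)² = (-69)² = 4761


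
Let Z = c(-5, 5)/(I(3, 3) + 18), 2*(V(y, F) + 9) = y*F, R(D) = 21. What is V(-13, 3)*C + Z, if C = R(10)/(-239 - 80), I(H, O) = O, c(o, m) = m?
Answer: 28327/13398 ≈ 2.1143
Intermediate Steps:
V(y, F) = -9 + F*y/2 (V(y, F) = -9 + (y*F)/2 = -9 + (F*y)/2 = -9 + F*y/2)
C = -21/319 (C = 21/(-239 - 80) = 21/(-319) = 21*(-1/319) = -21/319 ≈ -0.065831)
Z = 5/21 (Z = 5/(3 + 18) = 5/21 ≈ 0.23810)
V(-13, 3)*C + Z = (-9 + (1/2)*3*(-13))*(-21/319) + 5/21 = (-9 - 39/2)*(-21/319) + 5/21 = -57/2*(-21/319) + 5/21 = 1197/638 + 5/21 = 28327/13398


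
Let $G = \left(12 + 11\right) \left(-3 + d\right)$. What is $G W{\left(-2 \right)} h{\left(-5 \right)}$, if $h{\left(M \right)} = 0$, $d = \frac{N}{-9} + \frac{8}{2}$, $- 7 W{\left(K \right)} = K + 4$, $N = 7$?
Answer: $0$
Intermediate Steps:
$W{\left(K \right)} = - \frac{4}{7} - \frac{K}{7}$ ($W{\left(K \right)} = - \frac{K + 4}{7} = - \frac{4 + K}{7} = - \frac{4}{7} - \frac{K}{7}$)
$d = \frac{29}{9}$ ($d = \frac{7}{-9} + \frac{8}{2} = 7 \left(- \frac{1}{9}\right) + 8 \cdot \frac{1}{2} = - \frac{7}{9} + 4 = \frac{29}{9} \approx 3.2222$)
$G = \frac{46}{9}$ ($G = \left(12 + 11\right) \left(-3 + \frac{29}{9}\right) = 23 \cdot \frac{2}{9} = \frac{46}{9} \approx 5.1111$)
$G W{\left(-2 \right)} h{\left(-5 \right)} = \frac{46 \left(- \frac{4}{7} - - \frac{2}{7}\right)}{9} \cdot 0 = \frac{46 \left(- \frac{4}{7} + \frac{2}{7}\right)}{9} \cdot 0 = \frac{46}{9} \left(- \frac{2}{7}\right) 0 = \left(- \frac{92}{63}\right) 0 = 0$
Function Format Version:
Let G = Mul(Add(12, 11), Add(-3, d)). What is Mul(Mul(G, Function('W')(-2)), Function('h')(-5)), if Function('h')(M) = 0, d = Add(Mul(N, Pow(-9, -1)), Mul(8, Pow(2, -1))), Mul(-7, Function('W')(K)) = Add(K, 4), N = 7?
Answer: 0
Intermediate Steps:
Function('W')(K) = Add(Rational(-4, 7), Mul(Rational(-1, 7), K)) (Function('W')(K) = Mul(Rational(-1, 7), Add(K, 4)) = Mul(Rational(-1, 7), Add(4, K)) = Add(Rational(-4, 7), Mul(Rational(-1, 7), K)))
d = Rational(29, 9) (d = Add(Mul(7, Pow(-9, -1)), Mul(8, Pow(2, -1))) = Add(Mul(7, Rational(-1, 9)), Mul(8, Rational(1, 2))) = Add(Rational(-7, 9), 4) = Rational(29, 9) ≈ 3.2222)
G = Rational(46, 9) (G = Mul(Add(12, 11), Add(-3, Rational(29, 9))) = Mul(23, Rational(2, 9)) = Rational(46, 9) ≈ 5.1111)
Mul(Mul(G, Function('W')(-2)), Function('h')(-5)) = Mul(Mul(Rational(46, 9), Add(Rational(-4, 7), Mul(Rational(-1, 7), -2))), 0) = Mul(Mul(Rational(46, 9), Add(Rational(-4, 7), Rational(2, 7))), 0) = Mul(Mul(Rational(46, 9), Rational(-2, 7)), 0) = Mul(Rational(-92, 63), 0) = 0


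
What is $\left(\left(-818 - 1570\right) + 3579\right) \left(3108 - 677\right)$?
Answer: $2895321$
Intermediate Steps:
$\left(\left(-818 - 1570\right) + 3579\right) \left(3108 - 677\right) = \left(\left(-818 - 1570\right) + 3579\right) 2431 = \left(-2388 + 3579\right) 2431 = 1191 \cdot 2431 = 2895321$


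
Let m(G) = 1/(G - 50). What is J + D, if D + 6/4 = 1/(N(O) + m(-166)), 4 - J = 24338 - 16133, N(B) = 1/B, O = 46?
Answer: -1384489/170 ≈ -8144.1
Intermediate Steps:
m(G) = 1/(-50 + G)
J = -8201 (J = 4 - (24338 - 16133) = 4 - 1*8205 = 4 - 8205 = -8201)
D = 9681/170 (D = -3/2 + 1/(1/46 + 1/(-50 - 166)) = -3/2 + 1/(1/46 + 1/(-216)) = -3/2 + 1/(1/46 - 1/216) = -3/2 + 1/(85/4968) = -3/2 + 4968/85 = 9681/170 ≈ 56.947)
J + D = -8201 + 9681/170 = -1384489/170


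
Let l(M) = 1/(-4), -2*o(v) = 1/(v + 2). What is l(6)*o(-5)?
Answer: -1/24 ≈ -0.041667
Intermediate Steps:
o(v) = -1/(2*(2 + v)) (o(v) = -1/(2*(v + 2)) = -1/(2*(2 + v)))
l(M) = -1/4
l(6)*o(-5) = -(-1)/(4*(4 + 2*(-5))) = -(-1)/(4*(4 - 10)) = -(-1)/(4*(-6)) = -(-1)*(-1)/(4*6) = -1/4*1/6 = -1/24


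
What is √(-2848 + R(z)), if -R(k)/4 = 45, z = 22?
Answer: 2*I*√757 ≈ 55.027*I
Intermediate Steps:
R(k) = -180 (R(k) = -4*45 = -180)
√(-2848 + R(z)) = √(-2848 - 180) = √(-3028) = 2*I*√757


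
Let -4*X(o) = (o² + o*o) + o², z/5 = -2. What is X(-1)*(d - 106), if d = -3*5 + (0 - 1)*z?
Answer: 333/4 ≈ 83.250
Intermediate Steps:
z = -10 (z = 5*(-2) = -10)
d = -5 (d = -3*5 + (0 - 1)*(-10) = -15 - 1*(-10) = -15 + 10 = -5)
X(o) = -3*o²/4 (X(o) = -((o² + o*o) + o²)/4 = -((o² + o²) + o²)/4 = -(2*o² + o²)/4 = -3*o²/4)
X(-1)*(d - 106) = (-¾*(-1)²)*(-5 - 106) = -¾*1*(-111) = -¾*(-111) = 333/4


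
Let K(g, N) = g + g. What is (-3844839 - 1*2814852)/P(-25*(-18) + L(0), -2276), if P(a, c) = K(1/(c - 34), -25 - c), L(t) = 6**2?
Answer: 7691943105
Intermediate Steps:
L(t) = 36
K(g, N) = 2*g
P(a, c) = 2/(-34 + c) (P(a, c) = 2/(c - 34) = 2/(-34 + c))
(-3844839 - 1*2814852)/P(-25*(-18) + L(0), -2276) = (-3844839 - 1*2814852)/((2/(-34 - 2276))) = (-3844839 - 2814852)/((2/(-2310))) = -6659691/(2*(-1/2310)) = -6659691/(-1/1155) = -6659691*(-1155) = 7691943105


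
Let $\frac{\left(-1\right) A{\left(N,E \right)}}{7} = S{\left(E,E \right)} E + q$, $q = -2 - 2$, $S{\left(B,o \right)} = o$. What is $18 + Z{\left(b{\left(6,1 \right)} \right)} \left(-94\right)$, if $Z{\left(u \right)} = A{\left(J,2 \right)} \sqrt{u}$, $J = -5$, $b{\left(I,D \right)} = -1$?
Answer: $18$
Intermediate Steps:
$q = -4$ ($q = -2 - 2 = -4$)
$A{\left(N,E \right)} = 28 - 7 E^{2}$ ($A{\left(N,E \right)} = - 7 \left(E E - 4\right) = - 7 \left(E^{2} - 4\right) = - 7 \left(-4 + E^{2}\right) = 28 - 7 E^{2}$)
$Z{\left(u \right)} = 0$ ($Z{\left(u \right)} = \left(28 - 7 \cdot 2^{2}\right) \sqrt{u} = \left(28 - 28\right) \sqrt{u} = 0 \sqrt{u} = 0$)
$18 + Z{\left(b{\left(6,1 \right)} \right)} \left(-94\right) = 18 + 0 \left(-94\right) = 18 + 0 = 18$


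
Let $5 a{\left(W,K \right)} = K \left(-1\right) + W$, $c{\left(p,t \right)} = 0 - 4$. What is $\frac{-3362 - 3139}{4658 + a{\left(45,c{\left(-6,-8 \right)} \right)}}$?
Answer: $- \frac{32505}{23339} \approx -1.3927$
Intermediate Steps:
$c{\left(p,t \right)} = -4$ ($c{\left(p,t \right)} = 0 - 4 = -4$)
$a{\left(W,K \right)} = - \frac{K}{5} + \frac{W}{5}$ ($a{\left(W,K \right)} = \frac{K \left(-1\right) + W}{5} = \frac{- K + W}{5} = \frac{W - K}{5} = - \frac{K}{5} + \frac{W}{5}$)
$\frac{-3362 - 3139}{4658 + a{\left(45,c{\left(-6,-8 \right)} \right)}} = \frac{-3362 - 3139}{4658 + \left(\left(- \frac{1}{5}\right) \left(-4\right) + \frac{1}{5} \cdot 45\right)} = - \frac{6501}{4658 + \left(\frac{4}{5} + 9\right)} = - \frac{6501}{4658 + \frac{49}{5}} = - \frac{6501}{\frac{23339}{5}} = \left(-6501\right) \frac{5}{23339} = - \frac{32505}{23339}$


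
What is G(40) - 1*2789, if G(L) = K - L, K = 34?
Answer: -2795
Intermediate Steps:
G(L) = 34 - L
G(40) - 1*2789 = (34 - 1*40) - 1*2789 = (34 - 40) - 2789 = -6 - 2789 = -2795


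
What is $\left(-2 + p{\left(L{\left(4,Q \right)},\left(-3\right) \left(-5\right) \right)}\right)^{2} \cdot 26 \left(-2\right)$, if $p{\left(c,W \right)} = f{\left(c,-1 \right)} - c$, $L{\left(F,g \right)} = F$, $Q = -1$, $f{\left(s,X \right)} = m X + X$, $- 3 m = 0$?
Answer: $-2548$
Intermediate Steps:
$m = 0$ ($m = \left(- \frac{1}{3}\right) 0 = 0$)
$f{\left(s,X \right)} = X$ ($f{\left(s,X \right)} = 0 X + X = 0 + X = X$)
$p{\left(c,W \right)} = -1 - c$
$\left(-2 + p{\left(L{\left(4,Q \right)},\left(-3\right) \left(-5\right) \right)}\right)^{2} \cdot 26 \left(-2\right) = \left(-2 - 5\right)^{2} \cdot 26 \left(-2\right) = \left(-7\right)^{2} \cdot 26 \left(-2\right) = 49 \cdot 26 \left(-2\right) = 1274 \left(-2\right) = -2548$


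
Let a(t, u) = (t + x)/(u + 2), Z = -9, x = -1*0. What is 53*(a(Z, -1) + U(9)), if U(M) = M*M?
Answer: 3816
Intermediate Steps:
x = 0
U(M) = M**2
a(t, u) = t/(2 + u) (a(t, u) = (t + 0)/(u + 2) = t/(2 + u))
53*(a(Z, -1) + U(9)) = 53*(-9/(2 - 1) + 9**2) = 53*(-9/1 + 81) = 53*(-9*1 + 81) = 53*(-9 + 81) = 53*72 = 3816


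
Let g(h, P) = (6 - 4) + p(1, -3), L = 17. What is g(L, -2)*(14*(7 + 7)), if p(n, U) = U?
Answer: -196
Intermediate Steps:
g(h, P) = -1 (g(h, P) = (6 - 4) - 3 = 2 - 3 = -1)
g(L, -2)*(14*(7 + 7)) = -14*(7 + 7) = -14*14 = -1*196 = -196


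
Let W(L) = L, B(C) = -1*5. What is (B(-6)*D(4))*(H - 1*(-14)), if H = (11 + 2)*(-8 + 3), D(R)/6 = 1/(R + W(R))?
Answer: 765/4 ≈ 191.25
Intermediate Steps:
B(C) = -5
D(R) = 3/R (D(R) = 6/(R + R) = 6/((2*R)) = 6*(1/(2*R)) = 3/R)
H = -65 (H = 13*(-5) = -65)
(B(-6)*D(4))*(H - 1*(-14)) = (-15/4)*(-65 - 1*(-14)) = (-15/4)*(-65 + 14) = -5*¾*(-51) = -15/4*(-51) = 765/4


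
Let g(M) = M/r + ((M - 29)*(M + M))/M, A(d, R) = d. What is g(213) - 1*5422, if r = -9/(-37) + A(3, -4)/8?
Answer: -287278/61 ≈ -4709.5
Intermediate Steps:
r = 183/296 (r = -9/(-37) + 3/8 = -9*(-1/37) + 3*(⅛) = 9/37 + 3/8 = 183/296 ≈ 0.61824)
g(M) = -58 + 662*M/183 (g(M) = M/(183/296) + ((M - 29)*(M + M))/M = M*(296/183) + ((-29 + M)*(2*M))/M = 296*M/183 + (2*M*(-29 + M))/M = 296*M/183 + (-58 + 2*M) = -58 + 662*M/183)
g(213) - 1*5422 = (-58 + (662/183)*213) - 1*5422 = (-58 + 47002/61) - 5422 = 43464/61 - 5422 = -287278/61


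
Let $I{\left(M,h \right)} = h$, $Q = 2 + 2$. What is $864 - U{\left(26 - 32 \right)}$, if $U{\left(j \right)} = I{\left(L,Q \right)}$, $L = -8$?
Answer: $860$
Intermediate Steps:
$Q = 4$
$U{\left(j \right)} = 4$
$864 - U{\left(26 - 32 \right)} = 864 - 4 = 860$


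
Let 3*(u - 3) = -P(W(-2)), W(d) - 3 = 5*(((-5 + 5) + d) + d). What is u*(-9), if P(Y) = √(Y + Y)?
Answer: -27 + 3*I*√34 ≈ -27.0 + 17.493*I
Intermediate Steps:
W(d) = 3 + 10*d (W(d) = 3 + 5*(((-5 + 5) + d) + d) = 3 + 5*((0 + d) + d) = 3 + 5*(d + d) = 3 + 5*(2*d) = 3 + 10*d)
P(Y) = √2*√Y (P(Y) = √(2*Y) = √2*√Y)
u = 3 - I*√34/3 (u = 3 + (-√2*√(3 + 10*(-2)))/3 = 3 + (-√2*√(3 - 20))/3 = 3 + (-√2*√(-17))/3 = 3 + (-√2*I*√17)/3 = 3 + (-I*√34)/3 = 3 - I*√34/3 ≈ 3.0 - 1.9437*I)
u*(-9) = (3 - I*√34/3)*(-9) = -27 + 3*I*√34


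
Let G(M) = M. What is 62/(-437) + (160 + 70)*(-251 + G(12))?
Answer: -24021952/437 ≈ -54970.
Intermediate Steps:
62/(-437) + (160 + 70)*(-251 + G(12)) = 62/(-437) + (160 + 70)*(-251 + 12) = 62*(-1/437) + 230*(-239) = -62/437 - 54970 = -24021952/437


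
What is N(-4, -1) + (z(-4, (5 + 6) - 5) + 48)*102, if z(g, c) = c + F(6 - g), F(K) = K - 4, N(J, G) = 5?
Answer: 6125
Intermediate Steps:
F(K) = -4 + K
z(g, c) = 2 + c - g (z(g, c) = c + (-4 + (6 - g)) = c + (2 - g) = 2 + c - g)
N(-4, -1) + (z(-4, (5 + 6) - 5) + 48)*102 = 5 + ((2 + ((5 + 6) - 5) - 1*(-4)) + 48)*102 = 5 + ((2 + (11 - 5) + 4) + 48)*102 = 5 + ((2 + 6 + 4) + 48)*102 = 5 + (12 + 48)*102 = 5 + 60*102 = 5 + 6120 = 6125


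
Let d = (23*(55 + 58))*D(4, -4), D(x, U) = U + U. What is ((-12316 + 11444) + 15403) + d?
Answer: -6261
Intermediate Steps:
D(x, U) = 2*U
d = -20792 (d = (23*(55 + 58))*(2*(-4)) = (23*113)*(-8) = 2599*(-8) = -20792)
((-12316 + 11444) + 15403) + d = ((-12316 + 11444) + 15403) - 20792 = (-872 + 15403) - 20792 = 14531 - 20792 = -6261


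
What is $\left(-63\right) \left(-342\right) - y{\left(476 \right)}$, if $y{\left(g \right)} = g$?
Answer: $21070$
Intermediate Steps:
$\left(-63\right) \left(-342\right) - y{\left(476 \right)} = \left(-63\right) \left(-342\right) - 476 = 21546 - 476 = 21070$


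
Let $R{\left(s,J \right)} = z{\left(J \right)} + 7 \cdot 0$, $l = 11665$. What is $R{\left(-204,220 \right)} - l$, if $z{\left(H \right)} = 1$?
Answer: $-11664$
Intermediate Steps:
$R{\left(s,J \right)} = 1$ ($R{\left(s,J \right)} = 1 + 7 \cdot 0 = 1 + 0 = 1$)
$R{\left(-204,220 \right)} - l = 1 - 11665 = -11664$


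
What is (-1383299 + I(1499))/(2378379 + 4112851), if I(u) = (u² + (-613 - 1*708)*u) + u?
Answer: -557489/3245615 ≈ -0.17177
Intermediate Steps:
I(u) = u² - 1320*u (I(u) = (u² + (-613 - 708)*u) + u = (u² - 1321*u) + u = u² - 1320*u)
(-1383299 + I(1499))/(2378379 + 4112851) = (-1383299 + 1499*(-1320 + 1499))/(2378379 + 4112851) = (-1383299 + 1499*179)/6491230 = (-1383299 + 268321)*(1/6491230) = -1114978*1/6491230 = -557489/3245615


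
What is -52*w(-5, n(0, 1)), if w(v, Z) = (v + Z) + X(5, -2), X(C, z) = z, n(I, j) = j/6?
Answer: 1066/3 ≈ 355.33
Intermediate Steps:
n(I, j) = j/6 (n(I, j) = j*(1/6) = j/6)
w(v, Z) = -2 + Z + v (w(v, Z) = (v + Z) - 2 = (Z + v) - 2 = -2 + Z + v)
-52*w(-5, n(0, 1)) = -52*(-2 + (1/6)*1 - 5) = -52*(-2 + 1/6 - 5) = -52*(-41/6) = 1066/3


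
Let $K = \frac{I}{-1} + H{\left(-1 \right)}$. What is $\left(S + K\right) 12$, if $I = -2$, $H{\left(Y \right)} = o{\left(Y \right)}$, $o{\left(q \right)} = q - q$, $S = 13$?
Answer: $180$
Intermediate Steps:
$o{\left(q \right)} = 0$
$H{\left(Y \right)} = 0$
$K = 2$ ($K = \frac{1}{-1} \left(-2\right) + 0 = \left(-1\right) \left(-2\right) + 0 = 2 + 0 = 2$)
$\left(S + K\right) 12 = \left(13 + 2\right) 12 = 15 \cdot 12 = 180$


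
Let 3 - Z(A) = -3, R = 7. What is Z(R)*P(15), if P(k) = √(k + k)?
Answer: 6*√30 ≈ 32.863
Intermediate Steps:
Z(A) = 6 (Z(A) = 3 - 1*(-3) = 3 + 3 = 6)
P(k) = √2*√k (P(k) = √(2*k) = √2*√k)
Z(R)*P(15) = 6*(√2*√15) = 6*√30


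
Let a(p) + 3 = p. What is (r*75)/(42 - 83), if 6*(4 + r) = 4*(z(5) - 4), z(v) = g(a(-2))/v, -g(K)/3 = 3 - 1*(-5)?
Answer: 740/41 ≈ 18.049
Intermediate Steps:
a(p) = -3 + p
g(K) = -24 (g(K) = -3*(3 - 1*(-5)) = -3*(3 + 5) = -3*8 = -24)
z(v) = -24/v
r = -148/15 (r = -4 + (4*(-24/5 - 4))/6 = -4 + (4*(-44/5))/6 = -4 + (⅙)*(-176/5) = -4 - 88/15 = -148/15 ≈ -9.8667)
(r*75)/(42 - 83) = (-148/15*75)/(42 - 83) = -740/(-41) = -740*(-1/41) = 740/41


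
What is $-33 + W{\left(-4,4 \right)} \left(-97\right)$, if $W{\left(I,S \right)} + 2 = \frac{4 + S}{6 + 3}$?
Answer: $\frac{673}{9} \approx 74.778$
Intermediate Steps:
$W{\left(I,S \right)} = - \frac{14}{9} + \frac{S}{9}$ ($W{\left(I,S \right)} = -2 + \frac{4 + S}{6 + 3} = -2 + \frac{4 + S}{9} = -2 + \left(4 + S\right) \frac{1}{9} = -2 + \left(\frac{4}{9} + \frac{S}{9}\right) = - \frac{14}{9} + \frac{S}{9}$)
$-33 + W{\left(-4,4 \right)} \left(-97\right) = -33 + \left(- \frac{14}{9} + \frac{1}{9} \cdot 4\right) \left(-97\right) = -33 + \left(- \frac{14}{9} + \frac{4}{9}\right) \left(-97\right) = -33 - - \frac{970}{9} = -33 + \frac{970}{9} = \frac{673}{9}$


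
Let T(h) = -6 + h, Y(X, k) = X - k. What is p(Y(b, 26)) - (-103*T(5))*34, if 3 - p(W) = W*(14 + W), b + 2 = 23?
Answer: -3454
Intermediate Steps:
b = 21 (b = -2 + 23 = 21)
p(W) = 3 - W*(14 + W)
p(Y(b, 26)) - (-103*T(5))*34 = (3 - (21 - 1*26)² - 14*(21 - 1*26)) - (-103*(-6 + 5))*34 = (3 - (21 - 26)² - 14*(21 - 26)) - (-103*(-1))*34 = (3 - 1*(-5)² - 14*(-5)) - 103*34 = (3 - 1*25 + 70) - 1*3502 = (3 - 25 + 70) - 3502 = 48 - 3502 = -3454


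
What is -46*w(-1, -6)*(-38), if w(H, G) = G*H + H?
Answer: 8740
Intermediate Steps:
w(H, G) = H + G*H
-46*w(-1, -6)*(-38) = -(-46)*(1 - 6)*(-38) = -(-46)*(-5)*(-38) = -46*5*(-38) = -230*(-38) = 8740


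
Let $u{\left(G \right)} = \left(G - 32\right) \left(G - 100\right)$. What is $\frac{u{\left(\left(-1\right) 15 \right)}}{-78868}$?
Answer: $- \frac{5405}{78868} \approx -0.068532$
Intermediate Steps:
$u{\left(G \right)} = \left(-100 + G\right) \left(-32 + G\right)$ ($u{\left(G \right)} = \left(-32 + G\right) \left(-100 + G\right) = \left(-100 + G\right) \left(-32 + G\right)$)
$\frac{u{\left(\left(-1\right) 15 \right)}}{-78868} = \frac{3200 + \left(\left(-1\right) 15\right)^{2} - 132 \left(\left(-1\right) 15\right)}{-78868} = \left(3200 + \left(-15\right)^{2} - -1980\right) \left(- \frac{1}{78868}\right) = \left(3200 + 225 + 1980\right) \left(- \frac{1}{78868}\right) = 5405 \left(- \frac{1}{78868}\right) = - \frac{5405}{78868}$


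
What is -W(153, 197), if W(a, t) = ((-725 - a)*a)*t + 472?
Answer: 26463326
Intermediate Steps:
W(a, t) = 472 + a*t*(-725 - a) (W(a, t) = (a*(-725 - a))*t + 472 = a*t*(-725 - a) + 472 = 472 + a*t*(-725 - a))
-W(153, 197) = -(472 - 1*197*153**2 - 725*153*197) = -(472 - 1*197*23409 - 21852225) = -(472 - 4611573 - 21852225) = -1*(-26463326) = 26463326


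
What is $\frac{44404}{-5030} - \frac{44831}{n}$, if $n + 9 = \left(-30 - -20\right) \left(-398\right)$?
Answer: $- \frac{200914107}{9987065} \approx -20.117$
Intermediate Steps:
$n = 3971$ ($n = -9 + \left(-30 - -20\right) \left(-398\right) = -9 + \left(-30 + 20\right) \left(-398\right) = -9 - -3980 = -9 + 3980 = 3971$)
$\frac{44404}{-5030} - \frac{44831}{n} = \frac{44404}{-5030} - \frac{44831}{3971} = 44404 \left(- \frac{1}{5030}\right) - \frac{44831}{3971} = - \frac{22202}{2515} - \frac{44831}{3971} = - \frac{200914107}{9987065}$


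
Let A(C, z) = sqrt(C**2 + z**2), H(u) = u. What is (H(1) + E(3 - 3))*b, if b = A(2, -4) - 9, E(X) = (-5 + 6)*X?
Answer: -9 + 2*sqrt(5) ≈ -4.5279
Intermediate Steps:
E(X) = X (E(X) = 1*X = X)
b = -9 + 2*sqrt(5) (b = sqrt(2**2 + (-4)**2) - 9 = sqrt(4 + 16) - 9 = sqrt(20) - 9 = 2*sqrt(5) - 9 = -9 + 2*sqrt(5) ≈ -4.5279)
(H(1) + E(3 - 3))*b = (1 + (3 - 3))*(-9 + 2*sqrt(5)) = (1 + 0)*(-9 + 2*sqrt(5)) = 1*(-9 + 2*sqrt(5)) = -9 + 2*sqrt(5)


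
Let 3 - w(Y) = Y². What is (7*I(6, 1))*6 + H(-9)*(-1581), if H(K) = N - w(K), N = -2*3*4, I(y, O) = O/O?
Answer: -85332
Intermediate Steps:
w(Y) = 3 - Y²
I(y, O) = 1
N = -24 (N = -6*4 = -24)
H(K) = -27 + K² (H(K) = -24 - (3 - K²) = -24 + (-3 + K²) = -27 + K²)
(7*I(6, 1))*6 + H(-9)*(-1581) = (7*1)*6 + (-27 + (-9)²)*(-1581) = 7*6 + (-27 + 81)*(-1581) = 42 + 54*(-1581) = 42 - 85374 = -85332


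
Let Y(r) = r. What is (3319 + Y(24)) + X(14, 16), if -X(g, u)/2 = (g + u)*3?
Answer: 3163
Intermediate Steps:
X(g, u) = -6*g - 6*u (X(g, u) = -2*(g + u)*3 = -2*(3*g + 3*u) = -6*g - 6*u)
(3319 + Y(24)) + X(14, 16) = (3319 + 24) + (-6*14 - 6*16) = 3343 + (-84 - 96) = 3343 - 180 = 3163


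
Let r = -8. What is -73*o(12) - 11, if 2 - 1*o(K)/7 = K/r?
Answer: -3599/2 ≈ -1799.5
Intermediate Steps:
o(K) = 14 + 7*K/8 (o(K) = 14 - 7*K/(-8) = 14 - 7*K*(-1)/8 = 14 - (-7)*K/8 = 14 + 7*K/8)
-73*o(12) - 11 = -73*(14 + (7/8)*12) - 11 = -73*(14 + 21/2) - 11 = -73*49/2 - 11 = -3577/2 - 11 = -3599/2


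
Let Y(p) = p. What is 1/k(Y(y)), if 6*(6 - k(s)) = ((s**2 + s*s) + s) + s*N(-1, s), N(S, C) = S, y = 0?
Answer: 1/6 ≈ 0.16667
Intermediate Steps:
k(s) = 6 - s**2/3 (k(s) = 6 - (((s**2 + s*s) + s) + s*(-1))/6 = 6 - (((s**2 + s**2) + s) - s)/6 = 6 - ((2*s**2 + s) - s)/6 = 6 - ((s + 2*s**2) - s)/6 = 6 - s**2/3)
1/k(Y(y)) = 1/(6 - 1/3*0**2) = 1/(6 - 1/3*0) = 1/(6 + 0) = 1/6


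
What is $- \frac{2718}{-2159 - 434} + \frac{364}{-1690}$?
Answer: $\frac{140368}{168545} \approx 0.83282$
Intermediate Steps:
$- \frac{2718}{-2159 - 434} + \frac{364}{-1690} = - \frac{2718}{-2593} + 364 \left(- \frac{1}{1690}\right) = \left(-2718\right) \left(- \frac{1}{2593}\right) - \frac{14}{65} = \frac{2718}{2593} - \frac{14}{65} = \frac{140368}{168545}$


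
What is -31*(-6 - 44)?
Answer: 1550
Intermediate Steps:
-31*(-6 - 44) = -31*(-50) = 1550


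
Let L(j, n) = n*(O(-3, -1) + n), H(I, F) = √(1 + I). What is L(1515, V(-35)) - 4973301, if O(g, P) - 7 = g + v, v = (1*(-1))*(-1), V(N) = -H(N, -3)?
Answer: -4973335 - 5*I*√34 ≈ -4.9733e+6 - 29.155*I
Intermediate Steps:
V(N) = -√(1 + N)
v = 1 (v = -1*(-1) = 1)
O(g, P) = 8 + g (O(g, P) = 7 + (g + 1) = 7 + (1 + g) = 8 + g)
L(j, n) = n*(5 + n) (L(j, n) = n*((8 - 3) + n) = n*(5 + n))
L(1515, V(-35)) - 4973301 = (-√(1 - 35))*(5 - √(1 - 35)) - 4973301 = (-√(-34))*(5 - √(-34)) - 4973301 = (-I*√34)*(5 - I*√34) - 4973301 = -I*√34*(5 - I*√34) - 4973301 = -4973301 - I*√34*(5 - I*√34)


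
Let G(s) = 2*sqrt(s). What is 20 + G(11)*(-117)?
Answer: 20 - 234*sqrt(11) ≈ -756.09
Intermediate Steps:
20 + G(11)*(-117) = 20 + (2*sqrt(11))*(-117) = 20 - 234*sqrt(11)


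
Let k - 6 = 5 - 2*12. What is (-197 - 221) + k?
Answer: -431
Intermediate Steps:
k = -13 (k = 6 + (5 - 2*12) = 6 + (5 - 24) = 6 - 19 = -13)
(-197 - 221) + k = (-197 - 221) - 13 = -418 - 13 = -431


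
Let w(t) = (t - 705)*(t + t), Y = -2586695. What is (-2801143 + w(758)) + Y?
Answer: -5307490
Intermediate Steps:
w(t) = 2*t*(-705 + t) (w(t) = (-705 + t)*(2*t) = 2*t*(-705 + t))
(-2801143 + w(758)) + Y = (-2801143 + 2*758*(-705 + 758)) - 2586695 = (-2801143 + 2*758*53) - 2586695 = (-2801143 + 80348) - 2586695 = -2720795 - 2586695 = -5307490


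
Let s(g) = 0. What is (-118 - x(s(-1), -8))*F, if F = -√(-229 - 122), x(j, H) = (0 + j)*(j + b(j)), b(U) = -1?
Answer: 354*I*√39 ≈ 2210.7*I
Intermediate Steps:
x(j, H) = j*(-1 + j) (x(j, H) = (0 + j)*(j - 1) = j*(-1 + j))
F = -3*I*√39 (F = -√(-351) = -3*I*√39 ≈ -18.735*I)
(-118 - x(s(-1), -8))*F = (-118 - 0*(-1 + 0))*(-3*I*√39) = (-118 - 0*(-1))*(-3*I*√39) = (-118 - 1*0)*(-3*I*√39) = (-118 + 0)*(-3*I*√39) = -(-354)*I*√39 = 354*I*√39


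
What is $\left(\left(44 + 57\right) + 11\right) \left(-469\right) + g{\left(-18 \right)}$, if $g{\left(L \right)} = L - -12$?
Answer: $-52534$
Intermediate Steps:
$g{\left(L \right)} = 12 + L$ ($g{\left(L \right)} = L + 12 = 12 + L$)
$\left(\left(44 + 57\right) + 11\right) \left(-469\right) + g{\left(-18 \right)} = \left(\left(44 + 57\right) + 11\right) \left(-469\right) + \left(12 - 18\right) = \left(101 + 11\right) \left(-469\right) - 6 = 112 \left(-469\right) - 6 = -52528 - 6 = -52534$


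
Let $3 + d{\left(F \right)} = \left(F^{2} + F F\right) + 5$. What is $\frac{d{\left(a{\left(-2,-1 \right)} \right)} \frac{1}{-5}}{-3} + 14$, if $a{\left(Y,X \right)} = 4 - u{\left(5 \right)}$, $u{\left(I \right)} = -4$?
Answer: $\frac{68}{3} \approx 22.667$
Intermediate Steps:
$a{\left(Y,X \right)} = 8$ ($a{\left(Y,X \right)} = 4 - -4 = 4 + 4 = 8$)
$d{\left(F \right)} = 2 + 2 F^{2}$ ($d{\left(F \right)} = -3 + \left(\left(F^{2} + F F\right) + 5\right) = -3 + \left(\left(F^{2} + F^{2}\right) + 5\right) = -3 + \left(2 F^{2} + 5\right) = -3 + \left(5 + 2 F^{2}\right) = 2 + 2 F^{2}$)
$\frac{d{\left(a{\left(-2,-1 \right)} \right)} \frac{1}{-5}}{-3} + 14 = \frac{\left(2 + 2 \cdot 8^{2}\right) \frac{1}{-5}}{-3} + 14 = \left(2 + 2 \cdot 64\right) \left(- \frac{1}{5}\right) \left(- \frac{1}{3}\right) + 14 = \left(2 + 128\right) \left(- \frac{1}{5}\right) \left(- \frac{1}{3}\right) + 14 = 130 \left(- \frac{1}{5}\right) \left(- \frac{1}{3}\right) + 14 = \left(-26\right) \left(- \frac{1}{3}\right) + 14 = \frac{26}{3} + 14 = \frac{68}{3}$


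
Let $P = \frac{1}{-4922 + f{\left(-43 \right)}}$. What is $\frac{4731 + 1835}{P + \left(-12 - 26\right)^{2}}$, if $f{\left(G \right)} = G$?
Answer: $\frac{32600190}{7169459} \approx 4.5471$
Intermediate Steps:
$P = - \frac{1}{4965}$ ($P = \frac{1}{-4922 - 43} = \frac{1}{-4965} = - \frac{1}{4965} \approx -0.00020141$)
$\frac{4731 + 1835}{P + \left(-12 - 26\right)^{2}} = \frac{4731 + 1835}{- \frac{1}{4965} + \left(-12 - 26\right)^{2}} = \frac{6566}{- \frac{1}{4965} + \left(-38\right)^{2}} = \frac{6566}{- \frac{1}{4965} + 1444} = \frac{6566}{\frac{7169459}{4965}} = 6566 \cdot \frac{4965}{7169459} = \frac{32600190}{7169459}$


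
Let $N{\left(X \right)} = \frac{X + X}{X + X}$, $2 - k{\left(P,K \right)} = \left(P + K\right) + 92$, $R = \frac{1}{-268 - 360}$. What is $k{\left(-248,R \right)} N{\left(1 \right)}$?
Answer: $\frac{99225}{628} \approx 158.0$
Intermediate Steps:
$R = - \frac{1}{628}$ ($R = \frac{1}{-628} = - \frac{1}{628} \approx -0.0015924$)
$k{\left(P,K \right)} = -90 - K - P$ ($k{\left(P,K \right)} = 2 - \left(\left(P + K\right) + 92\right) = 2 - \left(\left(K + P\right) + 92\right) = 2 - \left(92 + K + P\right) = -90 - K - P$)
$N{\left(X \right)} = 1$ ($N{\left(X \right)} = \frac{2 X}{2 X} = 2 X \frac{1}{2 X} = 1$)
$k{\left(-248,R \right)} N{\left(1 \right)} = \left(-90 - - \frac{1}{628} - -248\right) 1 = \left(-90 + \frac{1}{628} + 248\right) 1 = \frac{99225}{628} \cdot 1 = \frac{99225}{628}$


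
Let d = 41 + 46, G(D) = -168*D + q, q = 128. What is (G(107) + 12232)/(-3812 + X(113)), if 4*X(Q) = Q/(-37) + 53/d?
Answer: 36155808/24545591 ≈ 1.4730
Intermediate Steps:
G(D) = 128 - 168*D (G(D) = -168*D + 128 = 128 - 168*D)
d = 87
X(Q) = 53/348 - Q/148 (X(Q) = (Q/(-37) + 53/87)/4 = (Q*(-1/37) + 53*(1/87))/4 = (-Q/37 + 53/87)/4 = (53/87 - Q/37)/4 = 53/348 - Q/148)
(G(107) + 12232)/(-3812 + X(113)) = ((128 - 168*107) + 12232)/(-3812 + (53/348 - 1/148*113)) = ((128 - 17976) + 12232)/(-3812 + (53/348 - 113/148)) = (-17848 + 12232)/(-3812 - 3935/6438) = -5616/(-24545591/6438) = -5616*(-6438/24545591) = 36155808/24545591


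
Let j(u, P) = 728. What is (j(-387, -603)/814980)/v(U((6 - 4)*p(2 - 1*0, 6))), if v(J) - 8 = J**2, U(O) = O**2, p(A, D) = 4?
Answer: 91/418084740 ≈ 2.1766e-7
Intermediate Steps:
v(J) = 8 + J**2
(j(-387, -603)/814980)/v(U((6 - 4)*p(2 - 1*0, 6))) = (728/814980)/(8 + (((6 - 4)*4)**2)**2) = (728*(1/814980))/(8 + ((2*4)**2)**2) = 182/(203745*(8 + (8**2)**2)) = 182/(203745*(8 + 64**2)) = 182/(203745*(8 + 4096)) = (182/203745)/4104 = (182/203745)*(1/4104) = 91/418084740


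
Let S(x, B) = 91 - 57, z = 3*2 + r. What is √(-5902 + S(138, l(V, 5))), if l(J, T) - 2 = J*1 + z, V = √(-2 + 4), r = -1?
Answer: 6*I*√163 ≈ 76.603*I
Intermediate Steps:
V = √2 ≈ 1.4142
z = 5 (z = 3*2 - 1 = 6 - 1 = 5)
l(J, T) = 7 + J (l(J, T) = 2 + (J*1 + 5) = 2 + (J + 5) = 2 + (5 + J) = 7 + J)
S(x, B) = 34
√(-5902 + S(138, l(V, 5))) = √(-5902 + 34) = √(-5868) = 6*I*√163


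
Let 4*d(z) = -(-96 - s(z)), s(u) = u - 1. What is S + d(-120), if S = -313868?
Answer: -1255497/4 ≈ -3.1387e+5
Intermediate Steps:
s(u) = -1 + u
d(z) = 95/4 + z/4 (d(z) = (-(-96 - (-1 + z)))/4 = (-(-96 + (1 - z)))/4 = (-(-95 - z))/4 = (95 + z)/4 = 95/4 + z/4)
S + d(-120) = -313868 + (95/4 + (¼)*(-120)) = -313868 + (95/4 - 30) = -313868 - 25/4 = -1255497/4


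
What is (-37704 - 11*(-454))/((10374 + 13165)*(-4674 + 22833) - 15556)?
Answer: -6542/85485829 ≈ -7.6527e-5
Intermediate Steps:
(-37704 - 11*(-454))/((10374 + 13165)*(-4674 + 22833) - 15556) = (-37704 + 4994)/(23539*18159 - 15556) = -32710/(427444701 - 15556) = -32710/427429145 = -32710*1/427429145 = -6542/85485829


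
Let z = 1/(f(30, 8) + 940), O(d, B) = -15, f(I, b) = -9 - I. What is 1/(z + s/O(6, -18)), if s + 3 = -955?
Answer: 13515/863173 ≈ 0.015657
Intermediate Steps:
s = -958 (s = -3 - 955 = -958)
z = 1/901 (z = 1/((-9 - 1*30) + 940) = 1/((-9 - 30) + 940) = 1/(-39 + 940) = 1/901 ≈ 0.0011099)
1/(z + s/O(6, -18)) = 1/(1/901 - 958/(-15)) = 1/(1/901 - 958*(-1/15)) = 1/(1/901 + 958/15) = 1/(863173/13515) = 13515/863173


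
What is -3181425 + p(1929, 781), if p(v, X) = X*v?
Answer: -1674876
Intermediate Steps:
-3181425 + p(1929, 781) = -3181425 + 781*1929 = -3181425 + 1506549 = -1674876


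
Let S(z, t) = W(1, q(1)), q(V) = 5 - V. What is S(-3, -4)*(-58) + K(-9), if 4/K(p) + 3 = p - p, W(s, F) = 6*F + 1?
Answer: -4354/3 ≈ -1451.3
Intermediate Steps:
W(s, F) = 1 + 6*F
K(p) = -4/3 (K(p) = 4/(-3 + (p - p)) = 4/(-3 + 0) = 4/(-3) = 4*(-⅓) = -4/3)
S(z, t) = 25 (S(z, t) = 1 + 6*(5 - 1*1) = 1 + 6*(5 - 1) = 1 + 6*4 = 1 + 24 = 25)
S(-3, -4)*(-58) + K(-9) = 25*(-58) - 4/3 = -1450 - 4/3 = -4354/3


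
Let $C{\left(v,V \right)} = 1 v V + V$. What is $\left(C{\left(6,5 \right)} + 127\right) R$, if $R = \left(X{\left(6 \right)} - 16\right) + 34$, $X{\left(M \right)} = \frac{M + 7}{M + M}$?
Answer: $\frac{6183}{2} \approx 3091.5$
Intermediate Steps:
$X{\left(M \right)} = \frac{7 + M}{2 M}$
$R = \frac{229}{12}$ ($R = \left(\frac{7 + 6}{2 \cdot 6} - 16\right) + 34 = \left(\frac{1}{2} \cdot \frac{1}{6} \cdot 13 - 16\right) + 34 = \left(\frac{13}{12} - 16\right) + 34 = - \frac{179}{12} + 34 = \frac{229}{12} \approx 19.083$)
$C{\left(v,V \right)} = V + V v$ ($C{\left(v,V \right)} = v V + V = V v + V = V + V v$)
$\left(C{\left(6,5 \right)} + 127\right) R = \left(5 \left(1 + 6\right) + 127\right) \frac{229}{12} = \left(5 \cdot 7 + 127\right) \frac{229}{12} = \left(35 + 127\right) \frac{229}{12} = 162 \cdot \frac{229}{12} = \frac{6183}{2}$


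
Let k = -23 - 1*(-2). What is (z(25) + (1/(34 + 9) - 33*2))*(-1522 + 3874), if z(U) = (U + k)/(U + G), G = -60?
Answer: -33420912/215 ≈ -1.5545e+5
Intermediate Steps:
k = -21 (k = -23 + 2 = -21)
z(U) = (-21 + U)/(-60 + U) (z(U) = (U - 21)/(U - 60) = (-21 + U)/(-60 + U))
(z(25) + (1/(34 + 9) - 33*2))*(-1522 + 3874) = ((-21 + 25)/(-60 + 25) + (1/(34 + 9) - 33*2))*(-1522 + 3874) = (4/(-35) + (1/43 - 66))*2352 = (-1/35*4 + (1/43 - 66))*2352 = (-4/35 - 2837/43)*2352 = -99467/1505*2352 = -33420912/215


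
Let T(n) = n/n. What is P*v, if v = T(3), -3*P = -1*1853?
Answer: 1853/3 ≈ 617.67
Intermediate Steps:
T(n) = 1
P = 1853/3 (P = -(-1)*1853/3 = -⅓*(-1853) = 1853/3 ≈ 617.67)
v = 1
P*v = (1853/3)*1 = 1853/3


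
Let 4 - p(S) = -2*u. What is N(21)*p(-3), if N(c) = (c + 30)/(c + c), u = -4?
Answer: -34/7 ≈ -4.8571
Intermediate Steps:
p(S) = -4 (p(S) = 4 - (-2)*(-4) = 4 - 1*8 = 4 - 8 = -4)
N(c) = (30 + c)/(2*c) (N(c) = (30 + c)/((2*c)) = (30 + c)*(1/(2*c)) = (30 + c)/(2*c))
N(21)*p(-3) = ((1/2)*(30 + 21)/21)*(-4) = ((1/2)*(1/21)*51)*(-4) = (17/14)*(-4) = -34/7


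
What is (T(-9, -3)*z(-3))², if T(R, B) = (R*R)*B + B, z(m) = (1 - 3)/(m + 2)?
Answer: 242064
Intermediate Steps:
z(m) = -2/(2 + m)
T(R, B) = B + B*R² (T(R, B) = R²*B + B = B*R² + B = B + B*R²)
(T(-9, -3)*z(-3))² = ((-3*(1 + (-9)²))*(-2/(2 - 3)))² = ((-3*(1 + 81))*(-2/(-1)))² = ((-3*82)*(-2*(-1)))² = (-246*2)² = (-492)² = 242064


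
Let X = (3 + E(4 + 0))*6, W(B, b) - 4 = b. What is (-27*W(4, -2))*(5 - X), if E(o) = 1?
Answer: 1026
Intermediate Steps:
W(B, b) = 4 + b
X = 24 (X = (3 + 1)*6 = 4*6 = 24)
(-27*W(4, -2))*(5 - X) = (-27*(4 - 2))*(5 - 1*24) = (-27*2)*(5 - 24) = -54*(-19) = 1026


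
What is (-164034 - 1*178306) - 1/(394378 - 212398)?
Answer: -62299033201/181980 ≈ -3.4234e+5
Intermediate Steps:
(-164034 - 1*178306) - 1/(394378 - 212398) = (-164034 - 178306) - 1/181980 = -342340 - 1*1/181980 = -342340 - 1/181980 = -62299033201/181980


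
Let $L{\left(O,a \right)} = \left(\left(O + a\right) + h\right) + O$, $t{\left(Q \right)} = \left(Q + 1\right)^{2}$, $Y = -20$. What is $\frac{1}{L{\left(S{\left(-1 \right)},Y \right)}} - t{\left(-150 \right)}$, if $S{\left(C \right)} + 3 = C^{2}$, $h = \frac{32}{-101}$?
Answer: $- \frac{54525757}{2456} \approx -22201.0$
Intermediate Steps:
$h = - \frac{32}{101}$ ($h = 32 \left(- \frac{1}{101}\right) = - \frac{32}{101} \approx -0.31683$)
$S{\left(C \right)} = -3 + C^{2}$
$t{\left(Q \right)} = \left(1 + Q\right)^{2}$
$L{\left(O,a \right)} = - \frac{32}{101} + a + 2 O$ ($L{\left(O,a \right)} = \left(\left(O + a\right) - \frac{32}{101}\right) + O = \left(- \frac{32}{101} + O + a\right) + O = - \frac{32}{101} + a + 2 O$)
$\frac{1}{L{\left(S{\left(-1 \right)},Y \right)}} - t{\left(-150 \right)} = \frac{1}{- \frac{32}{101} - 20 + 2 \left(-3 + \left(-1\right)^{2}\right)} - \left(1 - 150\right)^{2} = \frac{1}{- \frac{32}{101} - 20 + 2 \left(-3 + 1\right)} - \left(-149\right)^{2} = \frac{1}{- \frac{32}{101} - 20 + 2 \left(-2\right)} - 22201 = \frac{1}{- \frac{32}{101} - 20 - 4} - 22201 = \frac{1}{- \frac{2456}{101}} - 22201 = - \frac{101}{2456} - 22201 = - \frac{54525757}{2456}$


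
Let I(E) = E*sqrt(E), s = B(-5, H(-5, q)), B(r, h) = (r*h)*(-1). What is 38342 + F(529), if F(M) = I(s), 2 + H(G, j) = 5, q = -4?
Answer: 38342 + 15*sqrt(15) ≈ 38400.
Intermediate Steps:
H(G, j) = 3 (H(G, j) = -2 + 5 = 3)
B(r, h) = -h*r (B(r, h) = (h*r)*(-1) = -h*r)
s = 15 (s = -1*3*(-5) = 15)
I(E) = E**(3/2)
F(M) = 15*sqrt(15) (F(M) = 15**(3/2) = 15*sqrt(15))
38342 + F(529) = 38342 + 15*sqrt(15)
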